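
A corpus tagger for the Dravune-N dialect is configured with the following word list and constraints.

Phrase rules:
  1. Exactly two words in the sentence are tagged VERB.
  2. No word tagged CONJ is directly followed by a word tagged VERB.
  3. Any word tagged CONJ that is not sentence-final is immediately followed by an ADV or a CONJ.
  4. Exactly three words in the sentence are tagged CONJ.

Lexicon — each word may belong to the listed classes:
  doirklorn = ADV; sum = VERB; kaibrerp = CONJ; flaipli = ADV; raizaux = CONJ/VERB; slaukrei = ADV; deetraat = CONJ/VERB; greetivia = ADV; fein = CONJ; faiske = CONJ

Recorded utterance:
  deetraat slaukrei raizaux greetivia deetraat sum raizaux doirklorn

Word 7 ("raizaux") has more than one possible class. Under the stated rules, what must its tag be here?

Candidates per position — 1:deetraat {CONJ,VERB}; 2:slaukrei {ADV}; 3:raizaux {CONJ,VERB}; 4:greetivia {ADV}; 5:deetraat {CONJ,VERB}; 6:sum {VERB}; 7:raizaux {CONJ,VERB}; 8:doirklorn {ADV}.
At position 5, choosing CONJ makes rule 2 impossible to satisfy; hence VERB.
At position 7, choosing VERB makes rule 1 impossible to satisfy; hence CONJ.
At position 1, choosing VERB makes rule 1 impossible to satisfy; hence CONJ.
At position 3, choosing VERB makes rule 1 impossible to satisfy; hence CONJ.
So the tagging must be: CONJ ADV CONJ ADV VERB VERB CONJ ADV.
Checking: rule 1 ✓; rule 2 ✓; rule 3 ✓; rule 4 ✓.

CONJ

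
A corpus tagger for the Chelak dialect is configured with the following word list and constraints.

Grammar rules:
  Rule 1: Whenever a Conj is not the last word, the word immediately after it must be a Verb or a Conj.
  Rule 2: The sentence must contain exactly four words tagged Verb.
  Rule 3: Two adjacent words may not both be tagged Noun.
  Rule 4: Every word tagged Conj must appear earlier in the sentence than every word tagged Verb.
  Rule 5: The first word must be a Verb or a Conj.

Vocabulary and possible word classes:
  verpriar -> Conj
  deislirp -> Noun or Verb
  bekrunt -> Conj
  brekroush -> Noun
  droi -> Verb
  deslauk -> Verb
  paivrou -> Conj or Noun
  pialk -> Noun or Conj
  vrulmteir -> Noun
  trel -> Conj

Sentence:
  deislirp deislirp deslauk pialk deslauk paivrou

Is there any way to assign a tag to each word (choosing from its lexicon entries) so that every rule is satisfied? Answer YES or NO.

YES

Candidates per position — 1:deislirp {Noun,Verb}; 2:deislirp {Noun,Verb}; 3:deslauk {Verb}; 4:pialk {Noun,Conj}; 5:deslauk {Verb}; 6:paivrou {Conj,Noun}.
One satisfying assignment: Verb Verb Verb Noun Verb Noun.
Check: rule 1 holds; rule 2 holds; rule 3 holds; rule 4 holds; rule 5 holds.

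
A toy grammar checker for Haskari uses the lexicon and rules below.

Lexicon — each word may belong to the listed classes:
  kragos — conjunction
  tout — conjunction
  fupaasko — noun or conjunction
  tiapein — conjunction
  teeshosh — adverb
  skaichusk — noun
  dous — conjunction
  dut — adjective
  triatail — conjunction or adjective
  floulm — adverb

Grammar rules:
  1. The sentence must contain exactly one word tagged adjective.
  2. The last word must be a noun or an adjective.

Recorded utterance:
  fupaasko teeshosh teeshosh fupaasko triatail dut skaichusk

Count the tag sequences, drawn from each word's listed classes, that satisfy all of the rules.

4

Candidates per position — 1:fupaasko {noun,conjunction}; 2:teeshosh {adverb}; 3:teeshosh {adverb}; 4:fupaasko {noun,conjunction}; 5:triatail {conjunction,adjective}; 6:dut {adjective}; 7:skaichusk {noun}.
There are 8 candidate sequences in total.
The sequences that satisfy every rule: noun adverb adverb noun conjunction adjective noun; noun adverb adverb conjunction conjunction adjective noun; conjunction adverb adverb noun conjunction adjective noun; conjunction adverb adverb conjunction conjunction adjective noun.
Count = 4.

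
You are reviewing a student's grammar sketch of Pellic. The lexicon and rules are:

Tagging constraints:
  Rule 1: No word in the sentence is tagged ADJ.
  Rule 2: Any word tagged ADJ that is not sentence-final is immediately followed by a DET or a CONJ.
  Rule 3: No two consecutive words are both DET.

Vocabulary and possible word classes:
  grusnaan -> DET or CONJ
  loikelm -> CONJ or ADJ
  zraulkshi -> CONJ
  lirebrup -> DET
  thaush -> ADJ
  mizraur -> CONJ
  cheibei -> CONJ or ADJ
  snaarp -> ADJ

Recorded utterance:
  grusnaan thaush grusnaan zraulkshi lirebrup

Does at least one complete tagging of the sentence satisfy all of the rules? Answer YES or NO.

Candidates per position — 1:grusnaan {DET,CONJ}; 2:thaush {ADJ}; 3:grusnaan {DET,CONJ}; 4:zraulkshi {CONJ}; 5:lirebrup {DET}.
Rule 1 cannot be satisfied by any choice of tags from the lexicon.
So there is no consistent tagging.

NO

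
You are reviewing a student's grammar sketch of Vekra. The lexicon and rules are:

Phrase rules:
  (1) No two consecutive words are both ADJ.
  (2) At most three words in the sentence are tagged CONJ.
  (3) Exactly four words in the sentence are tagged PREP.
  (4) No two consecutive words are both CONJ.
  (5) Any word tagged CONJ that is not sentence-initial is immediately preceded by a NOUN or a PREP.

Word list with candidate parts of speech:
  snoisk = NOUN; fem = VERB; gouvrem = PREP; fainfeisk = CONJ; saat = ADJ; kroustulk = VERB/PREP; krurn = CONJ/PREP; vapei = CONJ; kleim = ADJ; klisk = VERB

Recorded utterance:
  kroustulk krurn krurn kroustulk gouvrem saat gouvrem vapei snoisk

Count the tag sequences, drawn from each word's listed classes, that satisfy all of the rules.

Candidates per position — 1:kroustulk {VERB,PREP}; 2:krurn {CONJ,PREP}; 3:krurn {CONJ,PREP}; 4:kroustulk {VERB,PREP}; 5:gouvrem {PREP}; 6:saat {ADJ}; 7:gouvrem {PREP}; 8:vapei {CONJ}; 9:snoisk {NOUN}.
There are 16 candidate sequences in total.
The sequences that satisfy every rule: VERB PREP CONJ PREP PREP ADJ PREP CONJ NOUN; VERB PREP PREP VERB PREP ADJ PREP CONJ NOUN; PREP CONJ PREP VERB PREP ADJ PREP CONJ NOUN; PREP PREP CONJ VERB PREP ADJ PREP CONJ NOUN.
Count = 4.

4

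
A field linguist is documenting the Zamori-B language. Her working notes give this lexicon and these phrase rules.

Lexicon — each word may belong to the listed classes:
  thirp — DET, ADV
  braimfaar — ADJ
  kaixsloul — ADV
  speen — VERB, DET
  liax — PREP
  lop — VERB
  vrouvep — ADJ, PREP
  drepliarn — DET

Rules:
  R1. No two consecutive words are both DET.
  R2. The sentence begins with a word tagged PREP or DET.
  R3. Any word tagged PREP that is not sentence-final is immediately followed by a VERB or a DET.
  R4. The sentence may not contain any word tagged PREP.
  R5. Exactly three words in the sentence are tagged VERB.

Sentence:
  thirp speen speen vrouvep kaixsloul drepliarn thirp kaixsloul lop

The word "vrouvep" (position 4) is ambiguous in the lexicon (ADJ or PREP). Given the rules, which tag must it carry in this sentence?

Candidates per position — 1:thirp {DET,ADV}; 2:speen {VERB,DET}; 3:speen {VERB,DET}; 4:vrouvep {ADJ,PREP}; 5:kaixsloul {ADV}; 6:drepliarn {DET}; 7:thirp {DET,ADV}; 8:kaixsloul {ADV}; 9:lop {VERB}.
Position 1: ADV is ruled out by rule 2; that leaves DET.
Position 2: DET is ruled out by rule 1; that leaves VERB.
Position 3: DET is ruled out by rule 5; that leaves VERB.
Position 4: PREP is ruled out by rule 3; that leaves ADJ.
Position 7: DET is ruled out by rule 1; that leaves ADV.
So the tagging must be: DET VERB VERB ADJ ADV DET ADV ADV VERB.
Rule-by-rule: rule 1 ✓; rule 2 ✓; rule 3 ✓; rule 4 ✓; rule 5 ✓.

ADJ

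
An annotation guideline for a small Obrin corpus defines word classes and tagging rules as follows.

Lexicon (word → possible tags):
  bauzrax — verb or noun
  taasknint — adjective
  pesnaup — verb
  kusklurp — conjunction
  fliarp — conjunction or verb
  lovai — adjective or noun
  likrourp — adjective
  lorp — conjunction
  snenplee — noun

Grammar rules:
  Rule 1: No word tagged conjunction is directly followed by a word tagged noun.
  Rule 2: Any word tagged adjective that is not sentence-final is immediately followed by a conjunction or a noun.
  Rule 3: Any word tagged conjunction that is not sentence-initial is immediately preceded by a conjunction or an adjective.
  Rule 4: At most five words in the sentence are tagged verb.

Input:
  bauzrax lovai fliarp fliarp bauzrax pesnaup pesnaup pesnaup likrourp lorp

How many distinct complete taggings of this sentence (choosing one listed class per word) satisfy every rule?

Candidates per position — 1:bauzrax {verb,noun}; 2:lovai {adjective,noun}; 3:fliarp {conjunction,verb}; 4:fliarp {conjunction,verb}; 5:bauzrax {verb,noun}; 6:pesnaup {verb}; 7:pesnaup {verb}; 8:pesnaup {verb}; 9:likrourp {adjective}; 10:lorp {conjunction}.
There are 32 candidate sequences in total.
Checking each against the rules leaves 6 sequences.
Count = 6.

6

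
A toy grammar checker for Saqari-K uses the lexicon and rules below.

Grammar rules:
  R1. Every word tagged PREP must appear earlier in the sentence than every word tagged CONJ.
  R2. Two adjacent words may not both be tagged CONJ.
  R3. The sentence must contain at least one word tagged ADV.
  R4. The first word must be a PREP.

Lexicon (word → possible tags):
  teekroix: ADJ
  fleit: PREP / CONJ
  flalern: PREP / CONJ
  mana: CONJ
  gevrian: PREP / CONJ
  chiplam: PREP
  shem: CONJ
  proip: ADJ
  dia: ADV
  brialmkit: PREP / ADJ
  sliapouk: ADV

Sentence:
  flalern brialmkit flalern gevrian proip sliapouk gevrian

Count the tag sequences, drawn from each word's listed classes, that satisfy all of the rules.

Candidates per position — 1:flalern {PREP,CONJ}; 2:brialmkit {PREP,ADJ}; 3:flalern {PREP,CONJ}; 4:gevrian {PREP,CONJ}; 5:proip {ADJ}; 6:sliapouk {ADV}; 7:gevrian {PREP,CONJ}.
There are 32 candidate sequences in total.
Checking each against the rules leaves 6 sequences.
Count = 6.

6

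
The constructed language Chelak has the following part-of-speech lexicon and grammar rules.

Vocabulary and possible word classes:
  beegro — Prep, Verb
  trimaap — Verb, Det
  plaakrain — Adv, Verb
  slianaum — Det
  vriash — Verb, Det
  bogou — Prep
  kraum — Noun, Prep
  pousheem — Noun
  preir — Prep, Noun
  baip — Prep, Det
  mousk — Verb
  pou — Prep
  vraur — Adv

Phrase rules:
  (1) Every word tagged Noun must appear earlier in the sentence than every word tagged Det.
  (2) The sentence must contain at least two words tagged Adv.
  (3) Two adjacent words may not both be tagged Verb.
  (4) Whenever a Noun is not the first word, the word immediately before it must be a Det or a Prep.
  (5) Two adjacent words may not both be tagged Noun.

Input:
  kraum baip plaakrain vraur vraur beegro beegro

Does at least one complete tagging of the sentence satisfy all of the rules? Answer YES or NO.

Candidates per position — 1:kraum {Noun,Prep}; 2:baip {Prep,Det}; 3:plaakrain {Adv,Verb}; 4:vraur {Adv}; 5:vraur {Adv}; 6:beegro {Prep,Verb}; 7:beegro {Prep,Verb}.
One satisfying assignment: Noun Prep Adv Adv Adv Prep Prep.
Rule-by-rule: rule 1 satisfied; rule 2 satisfied; rule 3 satisfied; rule 4 satisfied; rule 5 satisfied.

YES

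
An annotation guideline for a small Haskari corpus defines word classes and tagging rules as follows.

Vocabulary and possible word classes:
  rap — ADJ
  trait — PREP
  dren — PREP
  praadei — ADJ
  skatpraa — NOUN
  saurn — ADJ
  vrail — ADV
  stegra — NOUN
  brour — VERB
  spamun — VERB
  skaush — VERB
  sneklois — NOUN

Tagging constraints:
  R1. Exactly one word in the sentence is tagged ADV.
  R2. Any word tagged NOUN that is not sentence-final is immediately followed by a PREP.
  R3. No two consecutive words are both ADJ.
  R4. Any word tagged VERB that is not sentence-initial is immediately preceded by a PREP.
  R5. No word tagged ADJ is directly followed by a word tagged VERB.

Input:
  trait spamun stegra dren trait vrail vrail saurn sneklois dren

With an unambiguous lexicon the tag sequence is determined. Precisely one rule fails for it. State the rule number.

Fixed tagging: PREP VERB NOUN PREP PREP ADV ADV ADJ NOUN PREP.
Checking each rule: R1 violated, R2 holds, R3 holds, R4 holds, R5 holds.
Only rule 1 fails.

1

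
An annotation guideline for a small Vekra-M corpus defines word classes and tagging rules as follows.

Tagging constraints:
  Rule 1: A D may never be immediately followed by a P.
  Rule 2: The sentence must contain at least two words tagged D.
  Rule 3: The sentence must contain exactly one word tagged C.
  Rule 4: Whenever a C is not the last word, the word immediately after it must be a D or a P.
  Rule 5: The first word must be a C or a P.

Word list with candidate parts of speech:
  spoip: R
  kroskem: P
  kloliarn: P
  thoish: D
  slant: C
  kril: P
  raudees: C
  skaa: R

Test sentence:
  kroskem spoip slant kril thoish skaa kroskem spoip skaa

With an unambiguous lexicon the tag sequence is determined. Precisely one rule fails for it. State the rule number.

Fixed tagging: P R C P D R P R R.
Applying the rules: R1 ✓, R2 ✗, R3 ✓, R4 ✓, R5 ✓.
Only rule 2 fails.

2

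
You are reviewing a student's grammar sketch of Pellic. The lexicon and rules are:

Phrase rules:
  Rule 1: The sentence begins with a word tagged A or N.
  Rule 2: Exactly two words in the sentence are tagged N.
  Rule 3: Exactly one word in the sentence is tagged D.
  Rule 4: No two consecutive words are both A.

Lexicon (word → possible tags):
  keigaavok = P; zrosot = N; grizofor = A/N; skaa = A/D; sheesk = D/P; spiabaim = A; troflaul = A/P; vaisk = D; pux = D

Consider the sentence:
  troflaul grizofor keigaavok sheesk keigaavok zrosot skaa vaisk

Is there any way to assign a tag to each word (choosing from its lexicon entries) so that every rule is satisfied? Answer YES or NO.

YES

Candidates per position — 1:troflaul {A,P}; 2:grizofor {A,N}; 3:keigaavok {P}; 4:sheesk {D,P}; 5:keigaavok {P}; 6:zrosot {N}; 7:skaa {A,D}; 8:vaisk {D}.
One satisfying assignment: A N P P P N A D.
Rule-by-rule: rule 1 holds; rule 2 holds; rule 3 holds; rule 4 holds.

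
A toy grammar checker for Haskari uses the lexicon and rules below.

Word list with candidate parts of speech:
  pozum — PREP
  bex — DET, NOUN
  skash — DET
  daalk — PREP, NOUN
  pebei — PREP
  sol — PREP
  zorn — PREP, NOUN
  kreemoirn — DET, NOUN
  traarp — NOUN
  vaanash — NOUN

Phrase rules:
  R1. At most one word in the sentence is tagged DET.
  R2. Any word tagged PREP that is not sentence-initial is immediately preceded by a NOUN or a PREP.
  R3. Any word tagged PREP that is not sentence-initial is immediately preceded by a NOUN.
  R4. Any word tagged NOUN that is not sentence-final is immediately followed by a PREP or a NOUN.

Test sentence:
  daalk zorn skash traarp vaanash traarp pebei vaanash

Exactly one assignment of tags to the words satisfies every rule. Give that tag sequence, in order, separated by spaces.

NOUN PREP DET NOUN NOUN NOUN PREP NOUN

Candidates per position — 1:daalk {PREP,NOUN}; 2:zorn {PREP,NOUN}; 3:skash {DET}; 4:traarp {NOUN}; 5:vaanash {NOUN}; 6:traarp {NOUN}; 7:pebei {PREP}; 8:vaanash {NOUN}.
Word 2 cannot be NOUN — rule 4 would then fail for every completion. It is PREP.
Word 1 cannot be PREP — rule 3 would then fail for every completion. It is NOUN.
So the tagging must be: NOUN PREP DET NOUN NOUN NOUN PREP NOUN.
Verifying each rule — rule 1 satisfied; rule 2 satisfied; rule 3 satisfied; rule 4 satisfied.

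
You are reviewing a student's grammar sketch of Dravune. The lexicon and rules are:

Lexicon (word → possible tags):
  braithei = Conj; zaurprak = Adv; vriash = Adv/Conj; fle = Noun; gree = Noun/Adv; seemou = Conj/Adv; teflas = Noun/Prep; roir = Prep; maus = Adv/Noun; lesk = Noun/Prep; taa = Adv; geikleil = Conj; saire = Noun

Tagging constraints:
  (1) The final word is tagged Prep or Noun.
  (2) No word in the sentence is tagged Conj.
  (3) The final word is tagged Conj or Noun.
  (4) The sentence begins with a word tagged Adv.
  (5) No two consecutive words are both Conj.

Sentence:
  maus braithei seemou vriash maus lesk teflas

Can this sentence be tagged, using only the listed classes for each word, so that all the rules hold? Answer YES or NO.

NO

Candidates per position — 1:maus {Adv,Noun}; 2:braithei {Conj}; 3:seemou {Conj,Adv}; 4:vriash {Adv,Conj}; 5:maus {Adv,Noun}; 6:lesk {Noun,Prep}; 7:teflas {Noun,Prep}.
Rule 2 cannot be satisfied by any choice of tags from the lexicon.
So there is no consistent tagging.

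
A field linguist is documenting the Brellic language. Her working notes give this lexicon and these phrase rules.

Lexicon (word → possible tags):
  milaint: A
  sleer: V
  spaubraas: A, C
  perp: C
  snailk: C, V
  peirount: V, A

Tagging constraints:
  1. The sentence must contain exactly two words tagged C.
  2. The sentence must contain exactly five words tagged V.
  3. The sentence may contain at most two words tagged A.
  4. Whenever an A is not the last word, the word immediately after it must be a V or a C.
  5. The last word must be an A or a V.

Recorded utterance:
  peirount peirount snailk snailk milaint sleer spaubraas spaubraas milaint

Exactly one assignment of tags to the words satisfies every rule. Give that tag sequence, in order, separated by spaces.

V V V V A V C C A

Candidates per position — 1:peirount {V,A}; 2:peirount {V,A}; 3:snailk {C,V}; 4:snailk {C,V}; 5:milaint {A}; 6:sleer {V}; 7:spaubraas {A,C}; 8:spaubraas {A,C}; 9:milaint {A}.
If word 1 were A, no tagging could satisfy rule 2; so word 1 is V.
If word 2 were A, no tagging could satisfy rule 2; so word 2 is V.
If word 3 were C, no tagging could satisfy rule 2; so word 3 is V.
If word 4 were C, no tagging could satisfy rule 2; so word 4 is V.
If word 7 were A, no tagging could satisfy rule 1; so word 7 is C.
If word 8 were A, no tagging could satisfy rule 1; so word 8 is C.
That leaves exactly one tagging: V V V V A V C C A.
Verifying each rule — rule 1 ✓; rule 2 ✓; rule 3 ✓; rule 4 ✓; rule 5 ✓.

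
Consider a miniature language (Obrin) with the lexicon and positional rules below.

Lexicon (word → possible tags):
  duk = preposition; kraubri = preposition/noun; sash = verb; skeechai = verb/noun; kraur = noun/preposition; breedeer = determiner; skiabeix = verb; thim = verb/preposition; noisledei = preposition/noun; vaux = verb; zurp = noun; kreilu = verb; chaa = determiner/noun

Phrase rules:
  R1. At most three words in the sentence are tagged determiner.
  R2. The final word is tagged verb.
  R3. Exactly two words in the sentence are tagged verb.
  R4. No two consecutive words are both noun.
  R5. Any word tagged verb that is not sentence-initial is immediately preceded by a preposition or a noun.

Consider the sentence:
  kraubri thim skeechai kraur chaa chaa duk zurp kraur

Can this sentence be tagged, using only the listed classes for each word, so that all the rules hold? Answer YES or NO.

NO

Candidates per position — 1:kraubri {preposition,noun}; 2:thim {verb,preposition}; 3:skeechai {verb,noun}; 4:kraur {noun,preposition}; 5:chaa {determiner,noun}; 6:chaa {determiner,noun}; 7:duk {preposition}; 8:zurp {noun}; 9:kraur {noun,preposition}.
Rule 2 cannot be satisfied by any choice of tags from the lexicon.
So there is no consistent tagging.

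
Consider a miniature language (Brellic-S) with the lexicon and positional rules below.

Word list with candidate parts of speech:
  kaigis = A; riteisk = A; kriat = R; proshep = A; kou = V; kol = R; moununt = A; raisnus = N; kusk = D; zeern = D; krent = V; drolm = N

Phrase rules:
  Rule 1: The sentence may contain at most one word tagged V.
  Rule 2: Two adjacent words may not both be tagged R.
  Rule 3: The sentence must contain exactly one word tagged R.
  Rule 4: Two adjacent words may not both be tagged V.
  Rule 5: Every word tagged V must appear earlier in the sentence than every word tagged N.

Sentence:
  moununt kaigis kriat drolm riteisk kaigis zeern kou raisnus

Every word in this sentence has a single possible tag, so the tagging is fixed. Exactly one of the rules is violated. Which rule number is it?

5

Fixed tagging: A A R N A A D V N.
Checking each rule: R1 holds, R2 holds, R3 holds, R4 holds, R5 violated.
Only rule 5 fails.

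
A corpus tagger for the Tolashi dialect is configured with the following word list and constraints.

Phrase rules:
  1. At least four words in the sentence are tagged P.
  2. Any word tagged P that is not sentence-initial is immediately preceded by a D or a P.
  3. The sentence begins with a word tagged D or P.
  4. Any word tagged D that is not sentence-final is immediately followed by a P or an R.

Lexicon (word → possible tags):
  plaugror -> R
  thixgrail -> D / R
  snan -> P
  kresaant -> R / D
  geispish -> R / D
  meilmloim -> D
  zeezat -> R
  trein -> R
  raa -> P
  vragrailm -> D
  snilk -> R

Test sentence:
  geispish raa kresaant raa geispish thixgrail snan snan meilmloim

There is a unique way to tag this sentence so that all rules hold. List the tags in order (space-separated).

D P D P R D P P D

Candidates per position — 1:geispish {R,D}; 2:raa {P}; 3:kresaant {R,D}; 4:raa {P}; 5:geispish {R,D}; 6:thixgrail {D,R}; 7:snan {P}; 8:snan {P}; 9:meilmloim {D}.
If word 1 were R, no tagging could satisfy rule 2; so word 1 is D.
If word 3 were R, no tagging could satisfy rule 2; so word 3 is D.
If word 6 were R, no tagging could satisfy rule 2; so word 6 is D.
If word 5 were D, no tagging could satisfy rule 4; so word 5 is R.
The unique satisfying tagging is: D P D P R D P P D.
Check: rule 1 ✓; rule 2 ✓; rule 3 ✓; rule 4 ✓.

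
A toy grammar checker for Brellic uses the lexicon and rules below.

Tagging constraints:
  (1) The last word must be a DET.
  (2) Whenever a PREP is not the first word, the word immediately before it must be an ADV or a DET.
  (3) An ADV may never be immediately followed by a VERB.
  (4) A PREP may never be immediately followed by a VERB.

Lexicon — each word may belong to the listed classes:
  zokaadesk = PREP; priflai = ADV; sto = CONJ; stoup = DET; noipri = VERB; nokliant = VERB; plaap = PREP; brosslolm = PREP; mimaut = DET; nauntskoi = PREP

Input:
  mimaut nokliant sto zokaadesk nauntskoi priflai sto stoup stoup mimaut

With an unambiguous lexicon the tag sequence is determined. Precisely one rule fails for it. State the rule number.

Fixed tagging: DET VERB CONJ PREP PREP ADV CONJ DET DET DET.
Applying the rules: R1 ok, R2 fails, R3 ok, R4 ok.
Only rule 2 fails.

2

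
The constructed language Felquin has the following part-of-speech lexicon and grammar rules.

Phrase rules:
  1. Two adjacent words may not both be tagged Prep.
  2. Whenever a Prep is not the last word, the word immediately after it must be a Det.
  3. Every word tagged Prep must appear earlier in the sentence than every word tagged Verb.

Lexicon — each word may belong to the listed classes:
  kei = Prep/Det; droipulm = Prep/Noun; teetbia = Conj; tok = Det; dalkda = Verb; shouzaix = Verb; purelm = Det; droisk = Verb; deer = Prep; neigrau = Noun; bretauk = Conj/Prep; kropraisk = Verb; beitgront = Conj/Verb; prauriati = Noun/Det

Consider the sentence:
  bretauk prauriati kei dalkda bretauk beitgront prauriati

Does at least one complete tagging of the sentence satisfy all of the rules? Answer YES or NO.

YES

Candidates per position — 1:bretauk {Conj,Prep}; 2:prauriati {Noun,Det}; 3:kei {Prep,Det}; 4:dalkda {Verb}; 5:bretauk {Conj,Prep}; 6:beitgront {Conj,Verb}; 7:prauriati {Noun,Det}.
One satisfying assignment: Conj Noun Det Verb Conj Conj Noun.
Check: rule 1 holds; rule 2 holds; rule 3 holds.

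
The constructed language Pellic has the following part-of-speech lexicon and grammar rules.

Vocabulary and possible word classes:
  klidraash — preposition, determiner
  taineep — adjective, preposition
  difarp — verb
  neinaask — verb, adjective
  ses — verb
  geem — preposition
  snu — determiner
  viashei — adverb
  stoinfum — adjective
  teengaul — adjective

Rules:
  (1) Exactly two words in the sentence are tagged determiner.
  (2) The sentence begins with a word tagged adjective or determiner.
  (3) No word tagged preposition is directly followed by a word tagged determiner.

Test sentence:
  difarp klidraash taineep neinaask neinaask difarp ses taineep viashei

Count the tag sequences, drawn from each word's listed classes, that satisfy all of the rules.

Candidates per position — 1:difarp {verb}; 2:klidraash {preposition,determiner}; 3:taineep {adjective,preposition}; 4:neinaask {verb,adjective}; 5:neinaask {verb,adjective}; 6:difarp {verb}; 7:ses {verb}; 8:taineep {adjective,preposition}; 9:viashei {adverb}.
There are 32 candidate sequences in total.
Rule 1 cannot be satisfied by any choice of tags from the lexicon.
So there is no consistent tagging.
Count = 0.

0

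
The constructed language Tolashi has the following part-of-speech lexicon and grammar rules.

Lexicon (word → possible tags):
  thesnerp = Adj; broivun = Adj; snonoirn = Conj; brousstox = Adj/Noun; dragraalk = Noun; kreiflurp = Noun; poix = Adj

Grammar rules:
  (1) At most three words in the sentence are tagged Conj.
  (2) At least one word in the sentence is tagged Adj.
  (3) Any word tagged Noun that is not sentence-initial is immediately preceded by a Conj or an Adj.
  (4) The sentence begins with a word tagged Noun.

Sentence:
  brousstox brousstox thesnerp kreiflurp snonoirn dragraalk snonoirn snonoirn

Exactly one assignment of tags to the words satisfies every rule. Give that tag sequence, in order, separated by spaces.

Candidates per position — 1:brousstox {Adj,Noun}; 2:brousstox {Adj,Noun}; 3:thesnerp {Adj}; 4:kreiflurp {Noun}; 5:snonoirn {Conj}; 6:dragraalk {Noun}; 7:snonoirn {Conj}; 8:snonoirn {Conj}.
If word 1 were Adj, no tagging could satisfy rule 4; so word 1 is Noun.
If word 2 were Noun, no tagging could satisfy rule 3; so word 2 is Adj.
That leaves exactly one tagging: Noun Adj Adj Noun Conj Noun Conj Conj.
Rule-by-rule: rule 1 ✓; rule 2 ✓; rule 3 ✓; rule 4 ✓.

Noun Adj Adj Noun Conj Noun Conj Conj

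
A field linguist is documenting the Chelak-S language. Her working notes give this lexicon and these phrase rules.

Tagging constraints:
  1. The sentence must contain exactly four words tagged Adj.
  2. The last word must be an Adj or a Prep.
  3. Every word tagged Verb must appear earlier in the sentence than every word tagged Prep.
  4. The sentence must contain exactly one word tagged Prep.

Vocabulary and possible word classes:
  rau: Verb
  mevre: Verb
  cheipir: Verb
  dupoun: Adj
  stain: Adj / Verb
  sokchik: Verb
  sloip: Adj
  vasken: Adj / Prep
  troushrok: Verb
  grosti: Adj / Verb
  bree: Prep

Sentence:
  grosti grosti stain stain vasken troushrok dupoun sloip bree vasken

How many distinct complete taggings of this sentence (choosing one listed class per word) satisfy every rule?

Candidates per position — 1:grosti {Adj,Verb}; 2:grosti {Adj,Verb}; 3:stain {Adj,Verb}; 4:stain {Adj,Verb}; 5:vasken {Adj,Prep}; 6:troushrok {Verb}; 7:dupoun {Adj}; 8:sloip {Adj}; 9:bree {Prep}; 10:vasken {Adj,Prep}.
There are 64 candidate sequences in total.
The sequences that satisfy every rule: Verb Verb Verb Verb Adj Verb Adj Adj Prep Adj.
Count = 1.

1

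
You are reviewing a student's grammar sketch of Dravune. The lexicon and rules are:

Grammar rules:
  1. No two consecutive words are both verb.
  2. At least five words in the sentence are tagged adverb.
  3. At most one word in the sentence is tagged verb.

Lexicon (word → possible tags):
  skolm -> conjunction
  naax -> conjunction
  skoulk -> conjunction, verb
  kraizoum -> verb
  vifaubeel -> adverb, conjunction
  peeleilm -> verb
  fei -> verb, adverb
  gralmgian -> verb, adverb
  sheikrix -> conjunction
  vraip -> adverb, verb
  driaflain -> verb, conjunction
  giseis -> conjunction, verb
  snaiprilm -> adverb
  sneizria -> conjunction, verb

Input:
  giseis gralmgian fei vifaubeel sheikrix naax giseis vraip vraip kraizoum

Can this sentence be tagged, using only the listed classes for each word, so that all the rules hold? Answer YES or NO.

Candidates per position — 1:giseis {conjunction,verb}; 2:gralmgian {verb,adverb}; 3:fei {verb,adverb}; 4:vifaubeel {adverb,conjunction}; 5:sheikrix {conjunction}; 6:naax {conjunction}; 7:giseis {conjunction,verb}; 8:vraip {adverb,verb}; 9:vraip {adverb,verb}; 10:kraizoum {verb}.
One satisfying assignment: conjunction adverb adverb adverb conjunction conjunction conjunction adverb adverb verb.
Check: rule 1 satisfied; rule 2 satisfied; rule 3 satisfied.

YES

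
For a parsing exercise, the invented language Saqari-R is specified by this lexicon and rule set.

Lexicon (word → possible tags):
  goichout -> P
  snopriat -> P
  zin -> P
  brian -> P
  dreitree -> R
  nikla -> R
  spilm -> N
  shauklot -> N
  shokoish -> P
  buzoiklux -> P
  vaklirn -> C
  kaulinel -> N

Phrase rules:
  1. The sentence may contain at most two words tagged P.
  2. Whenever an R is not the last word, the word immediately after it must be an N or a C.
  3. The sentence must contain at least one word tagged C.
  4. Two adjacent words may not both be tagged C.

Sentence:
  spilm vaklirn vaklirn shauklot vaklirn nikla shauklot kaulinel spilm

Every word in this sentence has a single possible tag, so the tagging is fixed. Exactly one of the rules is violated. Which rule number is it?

4

Fixed tagging: N C C N C R N N N.
Rule check: R1 pass, R2 pass, R3 pass, R4 fail.
Only rule 4 fails.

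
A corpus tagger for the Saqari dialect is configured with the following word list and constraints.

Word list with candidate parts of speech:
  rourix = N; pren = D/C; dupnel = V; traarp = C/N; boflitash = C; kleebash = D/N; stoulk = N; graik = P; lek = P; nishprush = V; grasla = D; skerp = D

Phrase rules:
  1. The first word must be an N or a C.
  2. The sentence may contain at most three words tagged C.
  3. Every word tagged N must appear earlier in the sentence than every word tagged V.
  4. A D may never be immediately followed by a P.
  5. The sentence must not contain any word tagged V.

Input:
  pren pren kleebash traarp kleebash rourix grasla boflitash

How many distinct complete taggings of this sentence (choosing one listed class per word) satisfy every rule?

12

Candidates per position — 1:pren {D,C}; 2:pren {D,C}; 3:kleebash {D,N}; 4:traarp {C,N}; 5:kleebash {D,N}; 6:rourix {N}; 7:grasla {D}; 8:boflitash {C}.
There are 32 candidate sequences in total.
Checking each against the rules leaves 12 sequences.
Count = 12.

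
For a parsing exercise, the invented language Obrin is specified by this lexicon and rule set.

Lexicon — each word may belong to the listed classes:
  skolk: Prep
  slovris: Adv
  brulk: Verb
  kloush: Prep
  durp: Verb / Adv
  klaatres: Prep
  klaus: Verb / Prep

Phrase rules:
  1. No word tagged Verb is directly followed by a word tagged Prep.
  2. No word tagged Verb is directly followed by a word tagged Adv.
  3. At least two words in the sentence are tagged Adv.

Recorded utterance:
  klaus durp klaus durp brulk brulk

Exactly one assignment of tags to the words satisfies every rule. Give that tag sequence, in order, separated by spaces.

Candidates per position — 1:klaus {Verb,Prep}; 2:durp {Verb,Adv}; 3:klaus {Verb,Prep}; 4:durp {Verb,Adv}; 5:brulk {Verb}; 6:brulk {Verb}.
Position 2: tagging it Verb would leave rule 3 unsatisfiable, so it must be Adv.
Position 4: tagging it Verb would leave rule 3 unsatisfiable, so it must be Adv.
Position 1: tagging it Verb would leave rule 2 unsatisfiable, so it must be Prep.
Position 3: tagging it Verb would leave rule 2 unsatisfiable, so it must be Prep.
The unique satisfying tagging is: Prep Adv Prep Adv Verb Verb.
Rule-by-rule: rule 1 satisfied; rule 2 satisfied; rule 3 satisfied.

Prep Adv Prep Adv Verb Verb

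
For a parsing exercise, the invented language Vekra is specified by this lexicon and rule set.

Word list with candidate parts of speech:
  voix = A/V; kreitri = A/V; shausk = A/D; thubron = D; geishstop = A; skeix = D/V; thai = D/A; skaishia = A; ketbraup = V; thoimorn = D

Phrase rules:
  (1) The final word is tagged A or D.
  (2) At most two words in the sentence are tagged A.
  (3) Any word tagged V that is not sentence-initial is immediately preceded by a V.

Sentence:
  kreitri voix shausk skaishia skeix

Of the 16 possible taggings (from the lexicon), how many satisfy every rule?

Candidates per position — 1:kreitri {A,V}; 2:voix {A,V}; 3:shausk {A,D}; 4:skaishia {A}; 5:skeix {D,V}.
There are 16 candidate sequences in total.
The sequences that satisfy every rule: V A D A D; V V A A D; V V D A D.
Count = 3.

3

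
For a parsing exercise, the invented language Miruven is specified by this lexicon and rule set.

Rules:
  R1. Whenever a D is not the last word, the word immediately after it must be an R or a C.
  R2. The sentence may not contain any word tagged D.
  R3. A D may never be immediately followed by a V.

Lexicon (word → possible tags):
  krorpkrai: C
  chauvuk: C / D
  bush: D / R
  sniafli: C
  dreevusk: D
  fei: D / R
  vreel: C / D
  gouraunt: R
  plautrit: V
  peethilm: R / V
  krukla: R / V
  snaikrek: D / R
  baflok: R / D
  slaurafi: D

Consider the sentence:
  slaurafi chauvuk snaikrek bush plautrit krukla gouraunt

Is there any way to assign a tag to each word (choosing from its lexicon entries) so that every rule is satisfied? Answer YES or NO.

NO

Candidates per position — 1:slaurafi {D}; 2:chauvuk {C,D}; 3:snaikrek {D,R}; 4:bush {D,R}; 5:plautrit {V}; 6:krukla {R,V}; 7:gouraunt {R}.
Rule 2 cannot be satisfied by any choice of tags from the lexicon.
So there is no consistent tagging.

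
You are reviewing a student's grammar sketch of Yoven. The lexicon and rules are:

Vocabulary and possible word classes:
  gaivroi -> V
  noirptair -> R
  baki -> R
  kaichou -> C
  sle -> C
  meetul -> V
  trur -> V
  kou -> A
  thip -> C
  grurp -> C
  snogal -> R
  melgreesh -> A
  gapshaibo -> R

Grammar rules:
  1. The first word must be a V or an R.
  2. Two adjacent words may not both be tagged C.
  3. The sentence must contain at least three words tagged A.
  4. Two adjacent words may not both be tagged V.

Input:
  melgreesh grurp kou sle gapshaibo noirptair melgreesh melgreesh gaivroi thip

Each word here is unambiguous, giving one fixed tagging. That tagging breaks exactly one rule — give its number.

1

Fixed tagging: A C A C R R A A V C.
Rule check: R1 fails, R2 ok, R3 ok, R4 ok.
Only rule 1 fails.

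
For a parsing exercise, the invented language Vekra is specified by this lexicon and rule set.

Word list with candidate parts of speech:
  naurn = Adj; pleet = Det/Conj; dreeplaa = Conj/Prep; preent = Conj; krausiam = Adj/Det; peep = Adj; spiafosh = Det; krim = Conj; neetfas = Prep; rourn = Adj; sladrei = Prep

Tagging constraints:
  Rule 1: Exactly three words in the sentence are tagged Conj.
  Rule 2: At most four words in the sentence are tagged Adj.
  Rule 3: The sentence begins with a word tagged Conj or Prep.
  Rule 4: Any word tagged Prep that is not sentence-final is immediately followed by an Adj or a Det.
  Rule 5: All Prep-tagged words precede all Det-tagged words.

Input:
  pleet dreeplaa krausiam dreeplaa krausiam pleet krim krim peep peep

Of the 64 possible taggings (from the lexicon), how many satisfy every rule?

2

Candidates per position — 1:pleet {Det,Conj}; 2:dreeplaa {Conj,Prep}; 3:krausiam {Adj,Det}; 4:dreeplaa {Conj,Prep}; 5:krausiam {Adj,Det}; 6:pleet {Det,Conj}; 7:krim {Conj}; 8:krim {Conj}; 9:peep {Adj}; 10:peep {Adj}.
There are 64 candidate sequences in total.
The sequences that satisfy every rule: Conj Prep Adj Prep Adj Det Conj Conj Adj Adj; Conj Prep Adj Prep Det Det Conj Conj Adj Adj.
Count = 2.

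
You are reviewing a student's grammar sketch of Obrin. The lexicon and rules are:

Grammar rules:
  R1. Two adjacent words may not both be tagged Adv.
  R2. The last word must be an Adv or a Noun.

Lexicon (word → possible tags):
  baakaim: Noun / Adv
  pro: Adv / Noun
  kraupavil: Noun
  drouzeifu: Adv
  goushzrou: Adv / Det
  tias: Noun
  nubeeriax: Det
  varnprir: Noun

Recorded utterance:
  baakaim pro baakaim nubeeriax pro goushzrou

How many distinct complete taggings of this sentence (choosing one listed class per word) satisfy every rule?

5

Candidates per position — 1:baakaim {Noun,Adv}; 2:pro {Adv,Noun}; 3:baakaim {Noun,Adv}; 4:nubeeriax {Det}; 5:pro {Adv,Noun}; 6:goushzrou {Adv,Det}.
There are 32 candidate sequences in total.
The sequences that satisfy every rule: Noun Adv Noun Det Noun Adv; Noun Noun Noun Det Noun Adv; Noun Noun Adv Det Noun Adv; Adv Noun Noun Det Noun Adv; Adv Noun Adv Det Noun Adv.
Count = 5.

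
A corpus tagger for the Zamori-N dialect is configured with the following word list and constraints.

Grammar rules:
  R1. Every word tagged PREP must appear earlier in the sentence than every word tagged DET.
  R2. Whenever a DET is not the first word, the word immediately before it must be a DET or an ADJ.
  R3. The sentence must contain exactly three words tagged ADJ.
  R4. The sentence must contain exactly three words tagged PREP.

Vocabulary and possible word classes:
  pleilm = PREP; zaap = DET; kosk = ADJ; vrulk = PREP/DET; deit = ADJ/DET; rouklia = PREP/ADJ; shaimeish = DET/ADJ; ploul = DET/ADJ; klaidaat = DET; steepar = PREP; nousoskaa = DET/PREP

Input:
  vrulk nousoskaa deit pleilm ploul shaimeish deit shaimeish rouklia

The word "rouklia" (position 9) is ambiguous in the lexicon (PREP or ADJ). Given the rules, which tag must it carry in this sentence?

Candidates per position — 1:vrulk {PREP,DET}; 2:nousoskaa {DET,PREP}; 3:deit {ADJ,DET}; 4:pleilm {PREP}; 5:ploul {DET,ADJ}; 6:shaimeish {DET,ADJ}; 7:deit {ADJ,DET}; 8:shaimeish {DET,ADJ}; 9:rouklia {PREP,ADJ}.
If word 1 were DET, no tagging could satisfy rule 1; so word 1 is PREP.
If word 2 were DET, no tagging could satisfy rule 1; so word 2 is PREP.
If word 3 were DET, no tagging could satisfy rule 1; so word 3 is ADJ.
If word 5 were DET, no tagging could satisfy rule 2; so word 5 is ADJ.
If word 9 were PREP, no tagging could satisfy rule 4; so word 9 is ADJ.
If word 6 were ADJ, no tagging could satisfy rule 3; so word 6 is DET.
If word 7 were ADJ, no tagging could satisfy rule 3; so word 7 is DET.
If word 8 were ADJ, no tagging could satisfy rule 3; so word 8 is DET.
The only consistent sequence is: PREP PREP ADJ PREP ADJ DET DET DET ADJ.
Verifying each rule — rule 1 ✓; rule 2 ✓; rule 3 ✓; rule 4 ✓.

ADJ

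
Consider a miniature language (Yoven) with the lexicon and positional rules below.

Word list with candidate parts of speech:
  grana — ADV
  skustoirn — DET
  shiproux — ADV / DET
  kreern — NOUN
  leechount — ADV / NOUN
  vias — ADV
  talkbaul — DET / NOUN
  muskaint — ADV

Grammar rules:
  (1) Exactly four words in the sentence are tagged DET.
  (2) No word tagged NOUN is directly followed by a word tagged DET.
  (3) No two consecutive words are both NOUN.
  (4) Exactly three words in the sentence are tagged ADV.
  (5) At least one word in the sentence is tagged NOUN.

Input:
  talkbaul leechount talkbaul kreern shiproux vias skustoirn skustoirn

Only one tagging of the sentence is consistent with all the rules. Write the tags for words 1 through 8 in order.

Candidates per position — 1:talkbaul {DET,NOUN}; 2:leechount {ADV,NOUN}; 3:talkbaul {DET,NOUN}; 4:kreern {NOUN}; 5:shiproux {ADV,DET}; 6:vias {ADV}; 7:skustoirn {DET}; 8:skustoirn {DET}.
If word 2 were NOUN, no tagging could satisfy rule 4; so word 2 is ADV.
If word 3 were NOUN, no tagging could satisfy rule 3; so word 3 is DET.
If word 5 were DET, no tagging could satisfy rule 2; so word 5 is ADV.
If word 1 were NOUN, no tagging could satisfy rule 1; so word 1 is DET.
The only consistent sequence is: DET ADV DET NOUN ADV ADV DET DET.
Verifying each rule — rule 1 satisfied; rule 2 satisfied; rule 3 satisfied; rule 4 satisfied; rule 5 satisfied.

DET ADV DET NOUN ADV ADV DET DET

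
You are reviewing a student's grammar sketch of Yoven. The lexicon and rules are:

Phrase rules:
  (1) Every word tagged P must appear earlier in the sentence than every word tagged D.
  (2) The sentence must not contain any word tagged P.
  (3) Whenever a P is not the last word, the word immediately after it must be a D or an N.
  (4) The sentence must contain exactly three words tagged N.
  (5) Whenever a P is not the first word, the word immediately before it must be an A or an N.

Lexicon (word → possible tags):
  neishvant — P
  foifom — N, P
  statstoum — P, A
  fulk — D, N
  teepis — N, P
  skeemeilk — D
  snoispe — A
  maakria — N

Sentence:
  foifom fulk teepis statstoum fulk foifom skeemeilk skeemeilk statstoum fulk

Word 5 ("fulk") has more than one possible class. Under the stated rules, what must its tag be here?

Candidates per position — 1:foifom {N,P}; 2:fulk {D,N}; 3:teepis {N,P}; 4:statstoum {P,A}; 5:fulk {D,N}; 6:foifom {N,P}; 7:skeemeilk {D}; 8:skeemeilk {D}; 9:statstoum {P,A}; 10:fulk {D,N}.
If word 1 were P, no tagging could satisfy rule 2; so word 1 is N.
If word 3 were P, no tagging could satisfy rule 2; so word 3 is N.
If word 4 were P, no tagging could satisfy rule 2; so word 4 is A.
If word 6 were P, no tagging could satisfy rule 2; so word 6 is N.
If word 9 were P, no tagging could satisfy rule 1; so word 9 is A.
If word 10 were N, no tagging could satisfy rule 4; so word 10 is D.
If word 2 were N, no tagging could satisfy rule 4; so word 2 is D.
If word 5 were N, no tagging could satisfy rule 4; so word 5 is D.
That leaves exactly one tagging: N D N A D N D D A D.
Verifying each rule — rule 1 ✓; rule 2 ✓; rule 3 ✓; rule 4 ✓; rule 5 ✓.

D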